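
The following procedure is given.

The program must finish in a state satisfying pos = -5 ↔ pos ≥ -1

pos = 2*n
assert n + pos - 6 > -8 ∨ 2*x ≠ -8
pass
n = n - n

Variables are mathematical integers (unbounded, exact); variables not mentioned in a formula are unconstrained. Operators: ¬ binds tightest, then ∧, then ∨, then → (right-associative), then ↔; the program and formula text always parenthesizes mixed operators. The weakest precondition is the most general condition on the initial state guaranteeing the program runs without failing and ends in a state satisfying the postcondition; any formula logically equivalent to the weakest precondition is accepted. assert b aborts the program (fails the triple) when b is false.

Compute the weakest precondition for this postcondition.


Working backward. After the program, pos = -5 ↔ pos ≥ -1 must hold.
Before n := n - n: pos = -5 ↔ pos ≥ -1
Before skip: pos = -5 ↔ pos ≥ -1
Before assert n + pos - 6 > -8 ∨ 2*x ≠ -8: (n + pos > -2 ∨ 2*x ≠ -8) ∧ (pos = -5 ↔ pos ≥ -1)
Before pos := 2*n: (3*n > -2 ∨ 2*x ≠ -8) ∧ (2*n = -5 ↔ 2*n ≥ -1)
Answer: WP = (3*n > -2 ∨ 2*x ≠ -8) ∧ (2*n = -5 ↔ 2*n ≥ -1)


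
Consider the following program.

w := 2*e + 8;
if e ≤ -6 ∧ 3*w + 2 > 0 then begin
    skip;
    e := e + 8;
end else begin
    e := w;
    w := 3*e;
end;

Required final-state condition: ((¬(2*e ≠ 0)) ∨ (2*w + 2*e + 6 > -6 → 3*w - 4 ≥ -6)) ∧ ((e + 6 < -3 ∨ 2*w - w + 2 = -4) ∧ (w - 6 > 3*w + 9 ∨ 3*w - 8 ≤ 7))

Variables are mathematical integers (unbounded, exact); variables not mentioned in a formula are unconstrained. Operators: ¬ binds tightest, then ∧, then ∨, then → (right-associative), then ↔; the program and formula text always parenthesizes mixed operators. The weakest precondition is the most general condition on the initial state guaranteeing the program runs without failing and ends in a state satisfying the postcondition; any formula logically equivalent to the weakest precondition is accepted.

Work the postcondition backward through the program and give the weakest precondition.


Working backward. After the program, the postcondition ((¬(2*e ≠ 0)) ∨ (2*w + 2*e + 6 > -6 → 3*w - 4 ≥ -6)) ∧ ((e + 6 < -3 ∨ 2*w - w + 2 = -4) ∧ (w - 6 > 3*w + 9 ∨ 3*w - 8 ≤ 7)) must hold; in canonical form it is ((¬(2*e ≠ 0)) ∨ (2*e + 2*w > -12 → 3*w ≥ -2)) ∧ (e < -9 ∨ w = -6) ∧ (2*w < -15 ∨ 3*w ≤ 15).
Then branch requires ((¬(2*e ≠ -16)) ∨ (2*e + 2*w > -28 → 3*w ≥ -2)) ∧ (e < -17 ∨ w = -6) ∧ (2*w < -15 ∨ 3*w ≤ 15); else branch requires ((¬(2*w ≠ 0)) ∨ (8*w > -12 → 9*w ≥ -2)) ∧ (w < -9 ∨ 3*w = -6) ∧ (6*w < -15 ∨ 9*w ≤ 15).
Before the if: ((e ≤ -6 ∧ 3*w > -2) → (((¬(2*e ≠ -16)) ∨ (2*e + 2*w > -28 → 3*w ≥ -2)) ∧ (e < -17 ∨ w = -6) ∧ (2*w < -15 ∨ 3*w ≤ 15))) ∧ ((¬(e ≤ -6 ∧ 3*w > -2)) → (((¬(2*w ≠ 0)) ∨ (8*w > -12 → 9*w ≥ -2)) ∧ (w < -9 ∨ 3*w = -6) ∧ (6*w < -15 ∨ 9*w ≤ 15)))
Before w := 2*e + 8: ((e ≤ -6 ∧ 6*e > -26) → (((¬(2*e ≠ -16)) ∨ (6*e > -44 → 6*e ≥ -26)) ∧ (e < -17 ∨ 2*e = -14) ∧ (4*e < -31 ∨ 6*e ≤ -9))) ∧ ((¬(e ≤ -6 ∧ 6*e > -26)) → (((¬(4*e ≠ -16)) ∨ (16*e > -76 → 18*e ≥ -74)) ∧ (2*e < -17 ∨ 6*e = -30) ∧ (12*e < -63 ∨ 18*e ≤ -57)))
Answer: WP = ((e ≤ -6 ∧ 6*e > -26) → (((¬(2*e ≠ -16)) ∨ (6*e > -44 → 6*e ≥ -26)) ∧ (e < -17 ∨ 2*e = -14) ∧ (4*e < -31 ∨ 6*e ≤ -9))) ∧ ((¬(e ≤ -6 ∧ 6*e > -26)) → (((¬(4*e ≠ -16)) ∨ (16*e > -76 → 18*e ≥ -74)) ∧ (2*e < -17 ∨ 6*e = -30) ∧ (12*e < -63 ∨ 18*e ≤ -57)))


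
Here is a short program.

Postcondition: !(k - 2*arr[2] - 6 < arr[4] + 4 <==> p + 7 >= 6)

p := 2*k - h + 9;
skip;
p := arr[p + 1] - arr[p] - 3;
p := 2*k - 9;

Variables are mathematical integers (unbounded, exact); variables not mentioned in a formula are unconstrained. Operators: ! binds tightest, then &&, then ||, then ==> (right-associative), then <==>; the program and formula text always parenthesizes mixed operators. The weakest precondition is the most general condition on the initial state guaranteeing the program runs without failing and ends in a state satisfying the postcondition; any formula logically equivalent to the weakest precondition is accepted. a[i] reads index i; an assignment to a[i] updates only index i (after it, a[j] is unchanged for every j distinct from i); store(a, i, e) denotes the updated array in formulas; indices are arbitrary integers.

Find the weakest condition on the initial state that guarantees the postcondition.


Working backward. After the program, the postcondition !(k - 2*arr[2] - 6 < arr[4] + 4 <==> p + 7 >= 6) must hold; in canonical form it is !(k < 2*arr[2] + arr[4] + 10 <==> p >= -1).
Before p := 2*k - 9: !(k < 2*arr[2] + arr[4] + 10 <==> 2*k >= 8)
Before p := arr[p + 1] - arr[p] - 3: !(k < 2*arr[2] + arr[4] + 10 <==> 2*k >= 8)
Before skip: !(k < 2*arr[2] + arr[4] + 10 <==> 2*k >= 8)
Before p := 2*k - h + 9: !(k < 2*arr[2] + arr[4] + 10 <==> 2*k >= 8)
Answer: WP = !(k < 2*arr[2] + arr[4] + 10 <==> 2*k >= 8)


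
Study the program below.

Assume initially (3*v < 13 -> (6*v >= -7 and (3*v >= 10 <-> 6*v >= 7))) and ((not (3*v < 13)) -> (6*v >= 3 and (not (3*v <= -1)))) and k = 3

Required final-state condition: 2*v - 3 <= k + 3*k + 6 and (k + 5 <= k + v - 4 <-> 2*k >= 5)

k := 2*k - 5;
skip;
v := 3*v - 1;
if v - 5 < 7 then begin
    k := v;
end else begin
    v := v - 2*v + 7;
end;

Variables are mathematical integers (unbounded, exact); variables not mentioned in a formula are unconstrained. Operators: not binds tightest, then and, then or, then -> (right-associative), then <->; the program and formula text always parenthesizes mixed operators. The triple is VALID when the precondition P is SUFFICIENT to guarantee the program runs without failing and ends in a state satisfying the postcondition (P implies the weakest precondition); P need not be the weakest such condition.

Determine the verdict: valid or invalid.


Working backward. After the program, the postcondition 2*v - 3 <= k + 3*k + 6 and (k + 5 <= k + v - 4 <-> 2*k >= 5) must hold; in canonical form it is 2*v <= 4*k + 9 and (v >= 9 <-> 2*k >= 5).
Then branch requires 2*v >= -9 and (v >= 9 <-> 2*v >= 5); else branch requires 4*k + 2*v >= 5 and (v <= -2 <-> 2*k >= 5).
Before the if: (v < 12 -> (2*v >= -9 and (v >= 9 <-> 2*v >= 5))) and ((not (v < 12)) -> (4*k + 2*v >= 5 and (v <= -2 <-> 2*k >= 5)))
Before v := 3*v - 1: (3*v < 13 -> (6*v >= -7 and (3*v >= 10 <-> 6*v >= 7))) and ((not (3*v < 13)) -> (4*k + 6*v >= 7 and (3*v <= -1 <-> 2*k >= 5)))
Before skip: (3*v < 13 -> (6*v >= -7 and (3*v >= 10 <-> 6*v >= 7))) and ((not (3*v < 13)) -> (4*k + 6*v >= 7 and (3*v <= -1 <-> 2*k >= 5)))
Before k := 2*k - 5: (3*v < 13 -> (6*v >= -7 and (3*v >= 10 <-> 6*v >= 7))) and ((not (3*v < 13)) -> (8*k + 6*v >= 27 and (3*v <= -1 <-> 4*k >= 15)))
The weakest precondition is (3*v < 13 -> (6*v >= -7 and (3*v >= 10 <-> 6*v >= 7))) and ((not (3*v < 13)) -> (8*k + 6*v >= 27 and (3*v <= -1 <-> 4*k >= 15))).
Check whether (3*v < 13 -> (6*v >= -7 and (3*v >= 10 <-> 6*v >= 7))) and ((not (3*v < 13)) -> (6*v >= 3 and (not (3*v <= -1)))) and k = 3 implies it.
Every state satisfying the precondition satisfies the weakest precondition: the implication holds.
Answer: valid


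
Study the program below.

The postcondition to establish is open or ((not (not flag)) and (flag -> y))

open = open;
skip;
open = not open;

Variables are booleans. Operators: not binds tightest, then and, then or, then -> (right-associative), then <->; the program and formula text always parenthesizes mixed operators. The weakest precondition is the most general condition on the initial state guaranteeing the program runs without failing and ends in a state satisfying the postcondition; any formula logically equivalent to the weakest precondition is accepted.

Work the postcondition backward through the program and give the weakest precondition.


Working backward. After the program, the postcondition open or ((not (not flag)) and (flag -> y)) must hold; in canonical form it is open or (flag and (flag -> y)).
Before open := not open: (not open) or (flag and (flag -> y))
Before skip: (not open) or (flag and (flag -> y))
Before open := open: (not open) or (flag and (flag -> y))
Answer: WP = (not open) or (flag and (flag -> y))


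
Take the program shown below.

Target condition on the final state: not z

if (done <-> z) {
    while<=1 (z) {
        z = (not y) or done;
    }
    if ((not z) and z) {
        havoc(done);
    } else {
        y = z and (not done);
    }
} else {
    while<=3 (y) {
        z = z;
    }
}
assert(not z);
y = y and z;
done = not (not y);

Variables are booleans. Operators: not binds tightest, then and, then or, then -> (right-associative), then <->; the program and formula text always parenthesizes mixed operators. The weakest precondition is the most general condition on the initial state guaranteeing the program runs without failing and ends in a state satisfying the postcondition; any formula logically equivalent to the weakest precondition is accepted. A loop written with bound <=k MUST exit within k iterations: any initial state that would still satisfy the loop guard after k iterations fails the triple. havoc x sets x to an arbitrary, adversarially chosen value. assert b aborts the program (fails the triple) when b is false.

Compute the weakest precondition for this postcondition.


Working backward. After the program, not z must hold.
Before done := not (not y): not z
Before y := y and z: not z
Before assert not z: not z
Then branch requires z -> (not ((not y) or done)); else branch requires (y -> ((y -> ((y -> ((not y) and (not z))) and ((not y) -> (not z)))) and ((not y) -> (not z)))) and ((not y) -> (not z)).
Before the if: ((done <-> z) -> (z -> (not ((not y) or done)))) and ((not (done <-> z)) -> ((y -> ((y -> ((y -> ((not y) and (not z))) and ((not y) -> (not z)))) and ((not y) -> (not z)))) and ((not y) -> (not z))))
Answer: WP = ((done <-> z) -> (z -> (not ((not y) or done)))) and ((not (done <-> z)) -> ((y -> ((y -> ((y -> ((not y) and (not z))) and ((not y) -> (not z)))) and ((not y) -> (not z)))) and ((not y) -> (not z))))


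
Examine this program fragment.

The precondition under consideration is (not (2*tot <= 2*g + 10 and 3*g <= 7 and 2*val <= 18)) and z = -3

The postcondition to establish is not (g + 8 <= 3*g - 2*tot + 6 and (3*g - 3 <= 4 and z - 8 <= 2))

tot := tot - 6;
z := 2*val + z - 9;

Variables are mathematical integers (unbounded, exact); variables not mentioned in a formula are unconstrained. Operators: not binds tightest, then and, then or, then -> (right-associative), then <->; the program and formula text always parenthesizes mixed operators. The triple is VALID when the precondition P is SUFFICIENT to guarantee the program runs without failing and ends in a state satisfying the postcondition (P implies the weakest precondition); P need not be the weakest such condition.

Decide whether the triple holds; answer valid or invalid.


Working backward. After the program, the postcondition not (g + 8 <= 3*g - 2*tot + 6 and (3*g - 3 <= 4 and z - 8 <= 2)) must hold; in canonical form it is not (2*tot <= 2*g - 2 and 3*g <= 7 and z <= 10).
Before z := 2*val + z - 9: not (2*tot <= 2*g - 2 and 3*g <= 7 and 2*val + z <= 19)
Before tot := tot - 6: not (2*tot <= 2*g + 10 and 3*g <= 7 and 2*val + z <= 19)
The weakest precondition is not (2*tot <= 2*g + 10 and 3*g <= 7 and 2*val + z <= 19).
Check whether (not (2*tot <= 2*g + 10 and 3*g <= 7 and 2*val <= 18)) and z = -3 implies it.
Countermodel: at the initial state g = 0, tot = 0, val = 10, z = -3, the precondition holds but the weakest precondition fails.
Answer: invalid


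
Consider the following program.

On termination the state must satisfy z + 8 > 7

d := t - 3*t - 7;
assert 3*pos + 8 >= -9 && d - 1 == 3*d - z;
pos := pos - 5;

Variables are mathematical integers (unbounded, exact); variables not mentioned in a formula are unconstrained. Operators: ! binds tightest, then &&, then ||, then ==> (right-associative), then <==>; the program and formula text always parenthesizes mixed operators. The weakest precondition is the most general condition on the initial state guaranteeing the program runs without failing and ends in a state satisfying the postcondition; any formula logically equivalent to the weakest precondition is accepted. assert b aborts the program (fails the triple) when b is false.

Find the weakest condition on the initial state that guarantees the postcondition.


Working backward. After the program, the postcondition z + 8 > 7 must hold; in canonical form it is z > -1.
Before pos := pos - 5: z > -1
Before assert 3*pos + 8 >= -9 && d - 1 == 3*d - z: 3*pos >= -17 && z == 2*d + 1 && z > -1
Before d := t - 3*t - 7: 3*pos >= -17 && 4*t + z == -13 && z > -1
Answer: WP = 3*pos >= -17 && 4*t + z == -13 && z > -1


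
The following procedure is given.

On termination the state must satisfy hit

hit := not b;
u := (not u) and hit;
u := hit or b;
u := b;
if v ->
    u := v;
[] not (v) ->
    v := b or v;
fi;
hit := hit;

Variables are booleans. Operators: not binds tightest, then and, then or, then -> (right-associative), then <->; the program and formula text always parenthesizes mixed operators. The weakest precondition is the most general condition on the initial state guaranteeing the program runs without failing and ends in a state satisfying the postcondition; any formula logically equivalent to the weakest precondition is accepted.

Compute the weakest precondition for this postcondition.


Working backward. After the program, hit must hold.
Before hit := hit: hit
Then branch requires hit; else branch requires hit.
Before the if: (v -> hit) and ((not v) -> hit)
Before u := b: (v -> hit) and ((not v) -> hit)
Before u := hit or b: (v -> hit) and ((not v) -> hit)
Before u := (not u) and hit: (v -> hit) and ((not v) -> hit)
Before hit := not b: (v -> (not b)) and ((not v) -> (not b))
Answer: WP = (v -> (not b)) and ((not v) -> (not b))


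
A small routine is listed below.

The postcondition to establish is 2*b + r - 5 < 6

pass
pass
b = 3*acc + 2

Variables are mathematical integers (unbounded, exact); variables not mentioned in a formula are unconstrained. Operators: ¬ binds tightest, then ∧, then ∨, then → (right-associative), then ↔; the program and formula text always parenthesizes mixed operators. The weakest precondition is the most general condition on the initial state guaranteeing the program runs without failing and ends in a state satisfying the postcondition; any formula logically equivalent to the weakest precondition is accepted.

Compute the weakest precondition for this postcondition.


Working backward. After the program, the postcondition 2*b + r - 5 < 6 must hold; in canonical form it is 2*b + r < 11.
Before b := 3*acc + 2: 6*acc + r < 7
Before skip: 6*acc + r < 7
Before skip: 6*acc + r < 7
Answer: WP = 6*acc + r < 7


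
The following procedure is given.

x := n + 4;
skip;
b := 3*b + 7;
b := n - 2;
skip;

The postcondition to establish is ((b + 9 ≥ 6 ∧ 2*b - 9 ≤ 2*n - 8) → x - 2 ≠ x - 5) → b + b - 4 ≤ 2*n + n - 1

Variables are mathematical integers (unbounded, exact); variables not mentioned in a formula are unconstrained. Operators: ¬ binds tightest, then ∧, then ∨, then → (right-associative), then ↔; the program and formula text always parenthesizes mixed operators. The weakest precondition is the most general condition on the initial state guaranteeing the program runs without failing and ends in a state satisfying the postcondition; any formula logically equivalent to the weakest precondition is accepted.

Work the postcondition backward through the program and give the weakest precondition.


Working backward. After the program, the postcondition ((b + 9 ≥ 6 ∧ 2*b - 9 ≤ 2*n - 8) → x - 2 ≠ x - 5) → b + b - 4 ≤ 2*n + n - 1 must hold; in canonical form it is 2*b ≤ 3*n + 3.
Before skip: 2*b ≤ 3*n + 3
Before b := n - 2: n ≥ -7
Before b := 3*b + 7: n ≥ -7
Before skip: n ≥ -7
Before x := n + 4: n ≥ -7
Answer: WP = n ≥ -7


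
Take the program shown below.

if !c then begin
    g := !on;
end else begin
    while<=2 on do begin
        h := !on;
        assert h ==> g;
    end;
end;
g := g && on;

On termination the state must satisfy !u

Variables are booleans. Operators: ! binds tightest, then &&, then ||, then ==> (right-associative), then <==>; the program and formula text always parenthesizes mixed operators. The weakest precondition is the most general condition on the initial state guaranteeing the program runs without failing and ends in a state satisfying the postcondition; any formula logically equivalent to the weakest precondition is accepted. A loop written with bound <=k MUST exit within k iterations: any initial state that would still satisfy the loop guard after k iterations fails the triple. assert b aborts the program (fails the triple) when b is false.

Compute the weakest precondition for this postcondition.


Working backward. After the program, !u must hold.
Before g := g && on: !u
Then branch requires !u; else branch requires (on ==> (((!on) ==> g) && (on ==> (((!on) ==> g) && (!on) && (!u))) && ((!on) ==> (!u)))) && ((!on) ==> (!u)).
Before the if: ((!c) ==> (!u)) && (c ==> ((on ==> (((!on) ==> g) && (on ==> (((!on) ==> g) && (!on) && (!u))) && ((!on) ==> (!u)))) && ((!on) ==> (!u))))
Answer: WP = ((!c) ==> (!u)) && (c ==> ((on ==> (((!on) ==> g) && (on ==> (((!on) ==> g) && (!on) && (!u))) && ((!on) ==> (!u)))) && ((!on) ==> (!u))))


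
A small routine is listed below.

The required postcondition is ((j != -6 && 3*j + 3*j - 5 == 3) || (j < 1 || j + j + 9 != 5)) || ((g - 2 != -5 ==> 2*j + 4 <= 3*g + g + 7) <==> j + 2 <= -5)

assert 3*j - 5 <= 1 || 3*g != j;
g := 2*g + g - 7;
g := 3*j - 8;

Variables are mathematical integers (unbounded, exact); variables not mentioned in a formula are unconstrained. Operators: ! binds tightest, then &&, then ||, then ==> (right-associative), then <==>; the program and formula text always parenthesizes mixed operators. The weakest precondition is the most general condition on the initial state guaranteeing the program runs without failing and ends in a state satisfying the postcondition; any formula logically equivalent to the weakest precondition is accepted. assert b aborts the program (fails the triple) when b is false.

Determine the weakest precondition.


Working backward. After the program, the postcondition ((j != -6 && 3*j + 3*j - 5 == 3) || (j < 1 || j + j + 9 != 5)) || ((g - 2 != -5 ==> 2*j + 4 <= 3*g + g + 7) <==> j + 2 <= -5) must hold; in canonical form it is (j != -6 && 6*j == 8) || j < 1 || 2*j != -4 || ((g != -3 ==> 2*j <= 4*g + 3) <==> j <= -7).
Before g := 3*j - 8: (j != -6 && 6*j == 8) || j < 1 || 2*j != -4 || ((3*j != 5 ==> 10*j >= 29) <==> j <= -7)
Before g := 2*g + g - 7: (j != -6 && 6*j == 8) || j < 1 || 2*j != -4 || ((3*j != 5 ==> 10*j >= 29) <==> j <= -7)
Before assert 3*j - 5 <= 1 || 3*g != j: (3*j <= 6 || 3*g != j) && ((j != -6 && 6*j == 8) || j < 1 || 2*j != -4 || ((3*j != 5 ==> 10*j >= 29) <==> j <= -7))
Answer: WP = (3*j <= 6 || 3*g != j) && ((j != -6 && 6*j == 8) || j < 1 || 2*j != -4 || ((3*j != 5 ==> 10*j >= 29) <==> j <= -7))


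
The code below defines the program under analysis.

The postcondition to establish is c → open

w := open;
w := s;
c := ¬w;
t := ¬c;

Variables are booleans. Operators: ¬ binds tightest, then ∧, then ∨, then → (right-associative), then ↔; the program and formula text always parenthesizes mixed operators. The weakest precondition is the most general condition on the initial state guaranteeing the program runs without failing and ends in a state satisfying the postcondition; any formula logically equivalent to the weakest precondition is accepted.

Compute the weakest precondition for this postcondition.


Working backward. After the program, c → open must hold.
Before t := ¬c: c → open
Before c := ¬w: (¬w) → open
Before w := s: (¬s) → open
Before w := open: (¬s) → open
Answer: WP = (¬s) → open


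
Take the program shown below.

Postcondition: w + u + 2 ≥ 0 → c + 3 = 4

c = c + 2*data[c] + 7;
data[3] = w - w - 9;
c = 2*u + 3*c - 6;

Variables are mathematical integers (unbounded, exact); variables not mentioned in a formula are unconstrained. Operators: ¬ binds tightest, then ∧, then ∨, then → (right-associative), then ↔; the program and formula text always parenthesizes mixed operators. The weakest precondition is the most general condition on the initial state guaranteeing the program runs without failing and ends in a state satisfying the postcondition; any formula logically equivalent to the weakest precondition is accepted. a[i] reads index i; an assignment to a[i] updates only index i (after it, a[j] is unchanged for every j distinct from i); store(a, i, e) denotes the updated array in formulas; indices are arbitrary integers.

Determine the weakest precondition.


Working backward. After the program, the postcondition w + u + 2 ≥ 0 → c + 3 = 4 must hold; in canonical form it is u + w ≥ -2 → c = 1.
Before c := 2*u + 3*c - 6: u + w ≥ -2 → 3*c + 2*u = 7
Before data[3] := w - w - 9: u + w ≥ -2 → 3*c + 2*u = 7
Before c := c + 2*data[c] + 7: u + w ≥ -2 → 6*data[c] + 3*c + 2*u = -14
Answer: WP = u + w ≥ -2 → 6*data[c] + 3*c + 2*u = -14


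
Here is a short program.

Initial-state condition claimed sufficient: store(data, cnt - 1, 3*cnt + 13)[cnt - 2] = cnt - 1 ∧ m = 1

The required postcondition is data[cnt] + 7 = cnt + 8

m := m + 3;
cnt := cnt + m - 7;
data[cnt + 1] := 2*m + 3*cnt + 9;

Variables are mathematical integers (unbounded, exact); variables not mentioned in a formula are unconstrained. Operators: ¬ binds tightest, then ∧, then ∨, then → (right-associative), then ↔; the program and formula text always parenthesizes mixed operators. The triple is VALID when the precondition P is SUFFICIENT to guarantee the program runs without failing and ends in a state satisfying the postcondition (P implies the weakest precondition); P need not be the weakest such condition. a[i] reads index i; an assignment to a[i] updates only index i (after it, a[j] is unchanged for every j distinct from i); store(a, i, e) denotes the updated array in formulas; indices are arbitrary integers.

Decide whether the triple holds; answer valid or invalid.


Working backward. After the program, the postcondition data[cnt] + 7 = cnt + 8 must hold; in canonical form it is data[cnt] = cnt + 1.
Before data[cnt + 1] := 2*m + 3*cnt + 9: store(data, cnt + 1, 3*cnt + 2*m + 9)[cnt] = cnt + 1
Before cnt := cnt + m - 7: store(data, cnt + m - 6, 3*cnt + 5*m - 12)[cnt + m - 7] = cnt + m - 6
Before m := m + 3: store(data, cnt + m - 3, 3*cnt + 5*m + 3)[cnt + m - 4] = cnt + m - 3
The weakest precondition is store(data, cnt + m - 3, 3*cnt + 5*m + 3)[cnt + m - 4] = cnt + m - 3.
Check whether store(data, cnt - 1, 3*cnt + 13)[cnt - 2] = cnt - 1 ∧ m = 1 implies it.
Countermodel: at the initial state cnt = 15521, data = {[15518] = 15518, [15519] = 15520, [15520] = 2, elsewhere 2}, m = 1, the precondition holds but the weakest precondition fails.
Answer: invalid


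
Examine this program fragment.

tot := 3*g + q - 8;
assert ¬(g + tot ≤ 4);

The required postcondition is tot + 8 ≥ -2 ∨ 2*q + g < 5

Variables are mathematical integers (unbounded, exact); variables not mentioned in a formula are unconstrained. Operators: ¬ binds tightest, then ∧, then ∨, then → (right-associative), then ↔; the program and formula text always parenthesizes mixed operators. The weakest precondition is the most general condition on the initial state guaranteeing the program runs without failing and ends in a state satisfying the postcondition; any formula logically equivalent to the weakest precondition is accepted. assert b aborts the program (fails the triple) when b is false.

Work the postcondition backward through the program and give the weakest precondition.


Working backward. After the program, the postcondition tot + 8 ≥ -2 ∨ 2*q + g < 5 must hold; in canonical form it is tot ≥ -10 ∨ g + 2*q < 5.
Before assert ¬(g + tot ≤ 4): (¬(g + tot ≤ 4)) ∧ (tot ≥ -10 ∨ g + 2*q < 5)
Before tot := 3*g + q - 8: (¬(4*g + q ≤ 12)) ∧ (3*g + q ≥ -2 ∨ g + 2*q < 5)
Answer: WP = (¬(4*g + q ≤ 12)) ∧ (3*g + q ≥ -2 ∨ g + 2*q < 5)


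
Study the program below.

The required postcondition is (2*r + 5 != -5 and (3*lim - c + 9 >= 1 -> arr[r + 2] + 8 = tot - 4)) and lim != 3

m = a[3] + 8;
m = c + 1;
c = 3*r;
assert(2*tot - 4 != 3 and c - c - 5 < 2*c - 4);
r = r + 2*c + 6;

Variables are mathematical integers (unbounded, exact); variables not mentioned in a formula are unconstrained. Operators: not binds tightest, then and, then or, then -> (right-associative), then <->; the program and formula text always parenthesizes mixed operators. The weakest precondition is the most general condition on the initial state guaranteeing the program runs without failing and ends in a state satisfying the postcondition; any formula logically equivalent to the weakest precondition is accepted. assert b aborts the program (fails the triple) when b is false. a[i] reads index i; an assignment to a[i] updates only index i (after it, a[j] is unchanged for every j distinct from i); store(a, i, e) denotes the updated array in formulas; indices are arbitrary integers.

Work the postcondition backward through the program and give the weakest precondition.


Working backward. After the program, the postcondition (2*r + 5 != -5 and (3*lim - c + 9 >= 1 -> arr[r + 2] + 8 = tot - 4)) and lim != 3 must hold; in canonical form it is 2*r != -10 and (3*lim >= c - 8 -> arr[r + 2] = tot - 12) and lim != 3.
Before r := r + 2*c + 6: 4*c + 2*r != -22 and (3*lim >= c - 8 -> arr[2*c + r + 8] = tot - 12) and lim != 3
Before assert 2*tot - 4 != 3 and c - c - 5 < 2*c - 4: 2*tot != 7 and 2*c > -1 and 4*c + 2*r != -22 and (3*lim >= c - 8 -> arr[2*c + r + 8] = tot - 12) and lim != 3
Before c := 3*r: 2*tot != 7 and 6*r > -1 and 14*r != -22 and (3*lim >= 3*r - 8 -> arr[7*r + 8] = tot - 12) and lim != 3
Before m := c + 1: 2*tot != 7 and 6*r > -1 and 14*r != -22 and (3*lim >= 3*r - 8 -> arr[7*r + 8] = tot - 12) and lim != 3
Before m := a[3] + 8: 2*tot != 7 and 6*r > -1 and 14*r != -22 and (3*lim >= 3*r - 8 -> arr[7*r + 8] = tot - 12) and lim != 3
Answer: WP = 2*tot != 7 and 6*r > -1 and 14*r != -22 and (3*lim >= 3*r - 8 -> arr[7*r + 8] = tot - 12) and lim != 3


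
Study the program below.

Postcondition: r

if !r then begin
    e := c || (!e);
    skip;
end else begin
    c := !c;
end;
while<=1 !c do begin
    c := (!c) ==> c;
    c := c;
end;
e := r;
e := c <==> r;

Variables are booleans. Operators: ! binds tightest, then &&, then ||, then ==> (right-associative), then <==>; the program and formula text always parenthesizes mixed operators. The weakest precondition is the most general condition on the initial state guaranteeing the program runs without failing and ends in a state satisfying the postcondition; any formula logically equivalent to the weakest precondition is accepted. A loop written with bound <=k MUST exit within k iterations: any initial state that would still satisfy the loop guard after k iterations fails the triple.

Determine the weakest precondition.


Working backward. After the program, r must hold.
Before e := c <==> r: r
Before e := r: r
Before the loop (bound <=1), unroll the exhaustion recursion (WP_0 = exit-now case; WP_j = one more guarded iteration, up to j = 1):
  WP_0: c && r
  WP_1: ((!c) ==> (((!c) ==> c) && r)) && (c ==> r)
So before the loop: ((!c) ==> (((!c) ==> c) && r)) && (c ==> r)
Then branch requires ((!c) ==> (((!c) ==> c) && r)) && (c ==> r); else branch requires (c ==> ((c ==> (!c)) && r)) && ((!c) ==> r).
Before the if: ((!r) ==> (((!c) ==> (((!c) ==> c) && r)) && (c ==> r))) && (r ==> ((c ==> ((c ==> (!c)) && r)) && ((!c) ==> r)))
Answer: WP = ((!r) ==> (((!c) ==> (((!c) ==> c) && r)) && (c ==> r))) && (r ==> ((c ==> ((c ==> (!c)) && r)) && ((!c) ==> r)))


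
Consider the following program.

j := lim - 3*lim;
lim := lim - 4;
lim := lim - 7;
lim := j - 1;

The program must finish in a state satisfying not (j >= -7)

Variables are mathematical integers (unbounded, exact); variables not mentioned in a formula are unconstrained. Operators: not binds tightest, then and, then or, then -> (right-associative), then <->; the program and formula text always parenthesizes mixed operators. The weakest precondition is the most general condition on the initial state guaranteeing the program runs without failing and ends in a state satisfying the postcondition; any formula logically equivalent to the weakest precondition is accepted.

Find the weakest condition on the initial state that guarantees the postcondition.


Working backward. After the program, not (j >= -7) must hold.
Before lim := j - 1: not (j >= -7)
Before lim := lim - 7: not (j >= -7)
Before lim := lim - 4: not (j >= -7)
Before j := lim - 3*lim: not (2*lim <= 7)
Answer: WP = not (2*lim <= 7)


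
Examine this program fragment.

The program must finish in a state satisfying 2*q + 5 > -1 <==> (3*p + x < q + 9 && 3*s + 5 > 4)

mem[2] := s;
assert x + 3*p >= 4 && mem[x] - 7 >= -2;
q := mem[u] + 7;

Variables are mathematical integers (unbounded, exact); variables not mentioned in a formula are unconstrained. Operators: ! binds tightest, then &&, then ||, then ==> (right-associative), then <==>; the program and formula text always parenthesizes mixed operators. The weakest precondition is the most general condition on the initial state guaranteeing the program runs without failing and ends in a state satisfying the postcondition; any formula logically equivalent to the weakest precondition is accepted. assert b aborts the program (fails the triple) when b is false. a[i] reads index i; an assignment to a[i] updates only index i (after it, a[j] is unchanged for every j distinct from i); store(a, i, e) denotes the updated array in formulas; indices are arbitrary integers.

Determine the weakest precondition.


Working backward. After the program, the postcondition 2*q + 5 > -1 <==> (3*p + x < q + 9 && 3*s + 5 > 4) must hold; in canonical form it is 2*q > -6 <==> (3*p + x < q + 9 && 3*s > -1).
Before q := mem[u] + 7: 2*mem[u] > -20 <==> (3*p + x < mem[u] + 16 && 3*s > -1)
Before assert x + 3*p >= 4 && mem[x] - 7 >= -2: 3*p + x >= 4 && mem[x] >= 5 && (2*mem[u] > -20 <==> (3*p + x < mem[u] + 16 && 3*s > -1))
Before mem[2] := s: 3*p + x >= 4 && store(mem, 2, s)[x] >= 5 && (2*store(mem, 2, s)[u] > -20 <==> (3*p + x < store(mem, 2, s)[u] + 16 && 3*s > -1))
Answer: WP = 3*p + x >= 4 && store(mem, 2, s)[x] >= 5 && (2*store(mem, 2, s)[u] > -20 <==> (3*p + x < store(mem, 2, s)[u] + 16 && 3*s > -1))


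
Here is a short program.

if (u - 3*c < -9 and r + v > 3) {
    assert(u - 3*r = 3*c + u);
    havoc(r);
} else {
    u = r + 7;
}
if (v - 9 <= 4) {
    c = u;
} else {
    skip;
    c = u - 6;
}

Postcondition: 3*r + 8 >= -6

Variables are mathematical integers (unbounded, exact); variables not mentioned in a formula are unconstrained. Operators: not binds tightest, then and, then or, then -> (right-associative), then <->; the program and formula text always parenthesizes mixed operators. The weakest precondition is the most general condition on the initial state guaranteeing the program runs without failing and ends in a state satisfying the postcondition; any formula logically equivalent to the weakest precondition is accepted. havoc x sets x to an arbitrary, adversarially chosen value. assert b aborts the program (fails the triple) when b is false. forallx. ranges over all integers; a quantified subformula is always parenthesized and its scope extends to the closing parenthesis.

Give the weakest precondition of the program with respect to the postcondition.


Working backward. After the program, the postcondition 3*r + 8 >= -6 must hold; in canonical form it is 3*r >= -14.
Then branch requires 3*r >= -14; else branch requires 3*r >= -14.
Before the if: (v <= 13 -> 3*r >= -14) and ((not (v <= 13)) -> 3*r >= -14)
Then branch requires 3*c + 3*r = 0 and (forall r_1. ((v <= 13 -> 3*r_1 >= -14) and ((not (v <= 13)) -> 3*r_1 >= -14))); else branch requires (v <= 13 -> 3*r >= -14) and ((not (v <= 13)) -> 3*r >= -14).
Before the if: ((u < 3*c - 9 and r + v > 3) -> (3*c + 3*r = 0 and (forall r_1. ((v <= 13 -> 3*r_1 >= -14) and ((not (v <= 13)) -> 3*r_1 >= -14))))) and ((not (u < 3*c - 9 and r + v > 3)) -> ((v <= 13 -> 3*r >= -14) and ((not (v <= 13)) -> 3*r >= -14)))
Answer: WP = ((u < 3*c - 9 and r + v > 3) -> (3*c + 3*r = 0 and (forall r_1. ((v <= 13 -> 3*r_1 >= -14) and ((not (v <= 13)) -> 3*r_1 >= -14))))) and ((not (u < 3*c - 9 and r + v > 3)) -> ((v <= 13 -> 3*r >= -14) and ((not (v <= 13)) -> 3*r >= -14)))


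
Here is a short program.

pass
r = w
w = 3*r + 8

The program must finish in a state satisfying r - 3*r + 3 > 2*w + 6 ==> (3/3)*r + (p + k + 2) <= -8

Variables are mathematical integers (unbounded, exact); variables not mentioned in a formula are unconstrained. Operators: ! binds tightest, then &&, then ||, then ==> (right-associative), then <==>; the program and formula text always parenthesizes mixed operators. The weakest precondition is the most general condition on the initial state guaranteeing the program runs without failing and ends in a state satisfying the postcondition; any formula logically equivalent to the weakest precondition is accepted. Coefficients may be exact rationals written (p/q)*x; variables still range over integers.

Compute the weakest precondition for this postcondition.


Working backward. After the program, the postcondition r - 3*r + 3 > 2*w + 6 ==> (3/3)*r + (p + k + 2) <= -8 must hold; in canonical form it is 2*r + 2*w < -3 ==> k + p + r <= -10.
Before w := 3*r + 8: 8*r < -19 ==> k + p + r <= -10
Before r := w: 8*w < -19 ==> k + p + w <= -10
Before skip: 8*w < -19 ==> k + p + w <= -10
Answer: WP = 8*w < -19 ==> k + p + w <= -10


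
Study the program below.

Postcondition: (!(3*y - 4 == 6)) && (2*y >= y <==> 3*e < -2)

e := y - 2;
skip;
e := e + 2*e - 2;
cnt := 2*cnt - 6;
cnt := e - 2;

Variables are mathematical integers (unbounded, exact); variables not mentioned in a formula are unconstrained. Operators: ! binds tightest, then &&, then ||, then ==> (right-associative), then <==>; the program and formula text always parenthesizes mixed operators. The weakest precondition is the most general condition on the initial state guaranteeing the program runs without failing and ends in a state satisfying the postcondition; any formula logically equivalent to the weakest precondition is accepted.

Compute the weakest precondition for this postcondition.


Working backward. After the program, the postcondition (!(3*y - 4 == 6)) && (2*y >= y <==> 3*e < -2) must hold; in canonical form it is (!(3*y == 10)) && (y >= 0 <==> 3*e < -2).
Before cnt := e - 2: (!(3*y == 10)) && (y >= 0 <==> 3*e < -2)
Before cnt := 2*cnt - 6: (!(3*y == 10)) && (y >= 0 <==> 3*e < -2)
Before e := e + 2*e - 2: (!(3*y == 10)) && (y >= 0 <==> 9*e < 4)
Before skip: (!(3*y == 10)) && (y >= 0 <==> 9*e < 4)
Before e := y - 2: (!(3*y == 10)) && (y >= 0 <==> 9*y < 22)
Answer: WP = (!(3*y == 10)) && (y >= 0 <==> 9*y < 22)


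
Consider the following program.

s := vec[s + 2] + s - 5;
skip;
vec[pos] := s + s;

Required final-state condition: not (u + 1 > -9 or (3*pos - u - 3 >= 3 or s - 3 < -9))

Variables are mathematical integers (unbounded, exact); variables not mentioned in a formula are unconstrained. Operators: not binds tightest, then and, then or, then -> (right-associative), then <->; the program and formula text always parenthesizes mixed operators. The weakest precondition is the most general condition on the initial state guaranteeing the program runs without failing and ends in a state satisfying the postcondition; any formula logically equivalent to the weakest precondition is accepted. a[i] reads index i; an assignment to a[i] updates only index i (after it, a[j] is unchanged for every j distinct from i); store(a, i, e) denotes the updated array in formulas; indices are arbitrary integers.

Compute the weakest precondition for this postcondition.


Working backward. After the program, the postcondition not (u + 1 > -9 or (3*pos - u - 3 >= 3 or s - 3 < -9)) must hold; in canonical form it is not (u > -10 or 3*pos >= u + 6 or s < -6).
Before vec[pos] := s + s: not (u > -10 or 3*pos >= u + 6 or s < -6)
Before skip: not (u > -10 or 3*pos >= u + 6 or s < -6)
Before s := vec[s + 2] + s - 5: not (u > -10 or 3*pos >= u + 6 or vec[s + 2] + s < -1)
Answer: WP = not (u > -10 or 3*pos >= u + 6 or vec[s + 2] + s < -1)


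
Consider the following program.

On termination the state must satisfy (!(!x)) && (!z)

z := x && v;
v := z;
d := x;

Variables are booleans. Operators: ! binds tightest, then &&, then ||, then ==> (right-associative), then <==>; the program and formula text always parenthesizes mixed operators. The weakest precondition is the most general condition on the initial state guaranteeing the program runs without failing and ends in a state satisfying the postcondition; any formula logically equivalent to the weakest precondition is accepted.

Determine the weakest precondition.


Working backward. After the program, the postcondition (!(!x)) && (!z) must hold; in canonical form it is x && (!z).
Before d := x: x && (!z)
Before v := z: x && (!z)
Before z := x && v: x && (!(x && v))
Answer: WP = x && (!(x && v))


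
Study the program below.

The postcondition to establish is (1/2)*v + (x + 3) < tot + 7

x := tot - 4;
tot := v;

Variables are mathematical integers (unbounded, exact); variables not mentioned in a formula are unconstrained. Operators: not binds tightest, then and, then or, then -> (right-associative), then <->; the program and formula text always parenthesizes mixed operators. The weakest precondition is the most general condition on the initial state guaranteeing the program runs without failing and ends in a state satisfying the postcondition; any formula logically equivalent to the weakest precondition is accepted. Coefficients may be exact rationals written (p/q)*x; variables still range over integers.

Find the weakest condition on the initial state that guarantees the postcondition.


Working backward. After the program, the postcondition (1/2)*v + (x + 3) < tot + 7 must hold; in canonical form it is (1/2)*v + x < tot + 4.
Before tot := v: x < (1/2)*v + 4
Before x := tot - 4: tot < (1/2)*v + 8
Answer: WP = tot < (1/2)*v + 8


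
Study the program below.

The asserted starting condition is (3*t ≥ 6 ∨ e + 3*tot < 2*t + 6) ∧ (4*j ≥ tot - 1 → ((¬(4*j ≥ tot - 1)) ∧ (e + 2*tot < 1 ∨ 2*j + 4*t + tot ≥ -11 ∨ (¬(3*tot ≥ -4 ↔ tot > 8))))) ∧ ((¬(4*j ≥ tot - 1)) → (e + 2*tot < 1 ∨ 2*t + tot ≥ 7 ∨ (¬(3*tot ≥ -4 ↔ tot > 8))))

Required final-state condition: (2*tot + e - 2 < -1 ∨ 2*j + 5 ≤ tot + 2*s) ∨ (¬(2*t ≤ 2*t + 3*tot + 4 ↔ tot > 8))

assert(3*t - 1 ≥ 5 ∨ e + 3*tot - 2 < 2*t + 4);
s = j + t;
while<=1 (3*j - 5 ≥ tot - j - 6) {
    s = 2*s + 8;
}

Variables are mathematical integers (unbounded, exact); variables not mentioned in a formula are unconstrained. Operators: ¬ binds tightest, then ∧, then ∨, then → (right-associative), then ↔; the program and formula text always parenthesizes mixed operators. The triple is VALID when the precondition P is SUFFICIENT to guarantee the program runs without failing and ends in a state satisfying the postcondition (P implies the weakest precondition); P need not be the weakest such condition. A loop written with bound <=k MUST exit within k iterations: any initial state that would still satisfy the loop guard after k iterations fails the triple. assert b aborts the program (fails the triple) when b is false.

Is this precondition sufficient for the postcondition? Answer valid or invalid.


Working backward. After the program, the postcondition (2*tot + e - 2 < -1 ∨ 2*j + 5 ≤ tot + 2*s) ∨ (¬(2*t ≤ 2*t + 3*tot + 4 ↔ tot > 8)) must hold; in canonical form it is e + 2*tot < 1 ∨ 2*j ≤ 2*s + tot - 5 ∨ (¬(3*tot ≥ -4 ↔ tot > 8)).
Before the loop (bound <=1), unroll the exhaustion recursion (WP_0 = exit-now case; WP_j = one more guarded iteration, up to j = 1):
  WP_0: (¬(4*j ≥ tot - 1)) ∧ (e + 2*tot < 1 ∨ 2*j ≤ 2*s + tot - 5 ∨ (¬(3*tot ≥ -4 ↔ tot > 8)))
  WP_1: (4*j ≥ tot - 1 → ((¬(4*j ≥ tot - 1)) ∧ (e + 2*tot < 1 ∨ 2*j ≤ 4*s + tot + 11 ∨ (¬(3*tot ≥ -4 ↔ tot > 8))))) ∧ ((¬(4*j ≥ tot - 1)) → (e + 2*tot < 1 ∨ 2*j ≤ 2*s + tot - 5 ∨ (¬(3*tot ≥ -4 ↔ tot > 8))))
So before the loop: (4*j ≥ tot - 1 → ((¬(4*j ≥ tot - 1)) ∧ (e + 2*tot < 1 ∨ 2*j ≤ 4*s + tot + 11 ∨ (¬(3*tot ≥ -4 ↔ tot > 8))))) ∧ ((¬(4*j ≥ tot - 1)) → (e + 2*tot < 1 ∨ 2*j ≤ 2*s + tot - 5 ∨ (¬(3*tot ≥ -4 ↔ tot > 8))))
Before s := j + t: (4*j ≥ tot - 1 → ((¬(4*j ≥ tot - 1)) ∧ (e + 2*tot < 1 ∨ 2*j + 4*t + tot ≥ -11 ∨ (¬(3*tot ≥ -4 ↔ tot > 8))))) ∧ ((¬(4*j ≥ tot - 1)) → (e + 2*tot < 1 ∨ 2*t + tot ≥ 5 ∨ (¬(3*tot ≥ -4 ↔ tot > 8))))
Before assert 3*t - 1 ≥ 5 ∨ e + 3*tot - 2 < 2*t + 4: (3*t ≥ 6 ∨ e + 3*tot < 2*t + 6) ∧ (4*j ≥ tot - 1 → ((¬(4*j ≥ tot - 1)) ∧ (e + 2*tot < 1 ∨ 2*j + 4*t + tot ≥ -11 ∨ (¬(3*tot ≥ -4 ↔ tot > 8))))) ∧ ((¬(4*j ≥ tot - 1)) → (e + 2*tot < 1 ∨ 2*t + tot ≥ 5 ∨ (¬(3*tot ≥ -4 ↔ tot > 8))))
The weakest precondition is (3*t ≥ 6 ∨ e + 3*tot < 2*t + 6) ∧ (4*j ≥ tot - 1 → ((¬(4*j ≥ tot - 1)) ∧ (e + 2*tot < 1 ∨ 2*j + 4*t + tot ≥ -11 ∨ (¬(3*tot ≥ -4 ↔ tot > 8))))) ∧ ((¬(4*j ≥ tot - 1)) → (e + 2*tot < 1 ∨ 2*t + tot ≥ 5 ∨ (¬(3*tot ≥ -4 ↔ tot > 8)))).
Check whether (3*t ≥ 6 ∨ e + 3*tot < 2*t + 6) ∧ (4*j ≥ tot - 1 → ((¬(4*j ≥ tot - 1)) ∧ (e + 2*tot < 1 ∨ 2*j + 4*t + tot ≥ -11 ∨ (¬(3*tot ≥ -4 ↔ tot > 8))))) ∧ ((¬(4*j ≥ tot - 1)) → (e + 2*tot < 1 ∨ 2*t + tot ≥ 7 ∨ (¬(3*tot ≥ -4 ↔ tot > 8)))) implies it.
Every state satisfying the precondition satisfies the weakest precondition: the implication holds.
Answer: valid
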